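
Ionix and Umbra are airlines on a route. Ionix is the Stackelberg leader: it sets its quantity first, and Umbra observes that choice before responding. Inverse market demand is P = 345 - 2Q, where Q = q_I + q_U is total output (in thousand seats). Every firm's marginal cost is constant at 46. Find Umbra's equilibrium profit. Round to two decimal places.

The follower Umbra best-responds to any q_I: π_U = (345 - 2Q)q_U - 46q_U.
Setting the follower's marginal profit to zero, 299 - 2q_I - 4q_U = 0, i.e. q_U = (299 - 2q_I)/4.
Ionix substitutes q_U(q_I) into its own profit: π_I = q_I(345 - 2q_I - (299 - 2q_I)/2) - 46q_I = (391/2 - q_I)q_I - 46q_I.
Leader FOC: 299/2 - 2q_I = 0, so q_I = 299/4.
Then q_U = (299 - 2·(299/4))/4 = 299/8.
Price P = 345 - 2·(897/8) = 483/4.
Umbra's profit: (483/4 - 46)·(299/8) = 2793.7813.

2793.78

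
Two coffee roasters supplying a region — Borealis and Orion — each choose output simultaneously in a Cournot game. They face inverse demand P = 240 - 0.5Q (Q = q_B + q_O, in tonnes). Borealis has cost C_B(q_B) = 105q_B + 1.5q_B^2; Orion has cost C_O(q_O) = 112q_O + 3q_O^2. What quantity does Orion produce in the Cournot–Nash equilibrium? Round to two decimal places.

Borealis's profit: π_B = (240 - 0.5Q)q_B - (105q_B + (3/2)q_B²). Setting ∂π_B/∂q_B = 0: 135 - 4q_B - (1/2)(q_O) = 0.
Orion's profit: π_O = (240 - 0.5Q)q_O - (112q_O + 3q_O²). Setting ∂π_O/∂q_O = 0: 128 - 7q_O - (1/2)(q_B) = 0.
So q_B = (135 - (1/2)q_O)/4 and q_O = (128 - (1/2)q_B)/7.
Substituting one into the other gives q_B = 31.7477 and q_O = 1778/111.

16.02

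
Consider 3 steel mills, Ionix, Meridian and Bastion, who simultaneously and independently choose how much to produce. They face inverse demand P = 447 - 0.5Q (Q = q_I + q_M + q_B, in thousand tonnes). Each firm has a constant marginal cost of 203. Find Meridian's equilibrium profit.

7442

A representative firm's profit is π_i = q_i(447 - 0.5Q) - 203q_i.
First-order condition (treating rivals' output as given): 244 - q_i - (1/2)·Σ_{j≠i} q_j = 0.
With identical firms every q_j equals q_i, so Σ_{j≠i} q_j = 2q_i and 244 = 2q_i, giving q_i = 122.
Price P = 447 - (1/2)·366 = 264.
Meridian's profit: (264 - 203)·122 = 7442.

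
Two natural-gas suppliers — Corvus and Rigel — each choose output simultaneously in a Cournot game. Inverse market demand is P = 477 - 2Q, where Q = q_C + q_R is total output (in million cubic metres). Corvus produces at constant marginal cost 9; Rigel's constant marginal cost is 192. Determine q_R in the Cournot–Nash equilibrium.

17

Corvus's profit: π_C = (477 - 2Q)q_C - (9q_C). Setting ∂π_C/∂q_C = 0: 468 - 4q_C - 2(q_R) = 0.
Rigel's first-order condition: 285 - 4q_R - 2(q_C) = 0.
So q_C = (468 - 2q_R)/4 and q_R = (285 - 2q_C)/4.
Solving the pair: q_C = 217/2, q_R = 17.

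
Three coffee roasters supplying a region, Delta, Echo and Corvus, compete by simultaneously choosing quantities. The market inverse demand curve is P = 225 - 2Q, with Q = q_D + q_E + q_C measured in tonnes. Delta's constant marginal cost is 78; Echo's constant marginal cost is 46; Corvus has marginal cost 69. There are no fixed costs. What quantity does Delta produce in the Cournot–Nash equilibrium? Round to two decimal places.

13.25

Delta's profit: π_D = (225 - 2Q)q_D - (78q_D). Setting ∂π_D/∂q_D = 0: 147 - 4q_D - 2(q_E + q_C) = 0.
Echo's profit: π_E = (225 - 2Q)q_E - (46q_E). Setting ∂π_E/∂q_E = 0: 179 - 4q_E - 2(q_D + q_C) = 0.
Corvus's profit: π_C = (225 - 2Q)q_C - (69q_C). Setting ∂π_C/∂q_C = 0: 156 - 4q_C - 2(q_D + q_E) = 0.
Adding the 3 first-order conditions: 482 − 8Q = 0, so Q = 241/4.
Back-substituting: q_D = (147 − 241/2)/2 = 53/4, q_E = (179 − 241/2)/2 = 117/4, q_C = (156 − 241/2)/2 = 71/4.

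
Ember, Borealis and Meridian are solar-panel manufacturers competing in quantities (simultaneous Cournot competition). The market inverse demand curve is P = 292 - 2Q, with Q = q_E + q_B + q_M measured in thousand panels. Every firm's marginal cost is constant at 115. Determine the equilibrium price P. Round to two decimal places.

Each firm earns π_i = (292 - 2Q)q_i - 115q_i.
Setting ∂π_i/∂q_i = 0 with rivals' quantities fixed: 177 - 4q_i - 2·Σ_{j≠i} q_j = 0.
With identical firms every q_j equals q_i, so Σ_{j≠i} q_j = 2q_i and 177 = 8q_i, giving q_i = 177/8.
Total output Q = 531/8, so price P = 292 - 2·(531/8) = 637/4.

159.25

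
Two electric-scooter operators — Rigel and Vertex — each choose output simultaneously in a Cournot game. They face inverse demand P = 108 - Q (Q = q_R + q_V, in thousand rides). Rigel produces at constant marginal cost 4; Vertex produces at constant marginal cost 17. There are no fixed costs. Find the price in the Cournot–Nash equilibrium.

Rigel's profit: π_R = (108 - Q)q_R - (4q_R). Setting ∂π_R/∂q_R = 0: 104 - 2q_R - (q_V) = 0.
Vertex's profit: π_V = (108 - Q)q_V - (17q_V). Setting ∂π_V/∂q_V = 0: 91 - 2q_V - (q_R) = 0.
Best responses: q_R = (104 - q_V)/2, q_V = (91 - q_R)/2.
Solving the pair: q_R = 39, q_V = 26.
Total output Q = 65, so price P = 108 - 65 = 43.

43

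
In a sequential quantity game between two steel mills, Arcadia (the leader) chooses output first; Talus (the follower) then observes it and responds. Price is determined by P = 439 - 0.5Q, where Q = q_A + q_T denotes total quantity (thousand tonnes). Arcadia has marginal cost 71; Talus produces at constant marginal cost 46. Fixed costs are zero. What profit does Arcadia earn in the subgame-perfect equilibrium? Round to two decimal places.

29412.25

Solve by backward induction. Given q_A, the follower Talus maximises π_T = (439 - (1/2)q_A - (1/2)q_T)q_T - 46q_T.
∂π_T/∂q_T = 393 - (1/2)q_A - q_T = 0 gives the reaction function q_T = (393 - (1/2)q_A).
Arcadia substitutes q_T(q_A) into its own profit: π_A = q_A(439 - (1/2)q_A - (393 - (1/2)q_A)/2) - 71q_A = (485/2 - (1/4)q_A)q_A - 71q_A.
Leader FOC: 343/2 - (1/2)q_A = 0, so q_A = 343.
Then q_T = (393 - (1/2)·343) = 443/2.
Price P = 439 - (1/2)·(1129/2) = 627/4.
Arcadia's profit: (627/4 - 71)·343 = 29412.2500.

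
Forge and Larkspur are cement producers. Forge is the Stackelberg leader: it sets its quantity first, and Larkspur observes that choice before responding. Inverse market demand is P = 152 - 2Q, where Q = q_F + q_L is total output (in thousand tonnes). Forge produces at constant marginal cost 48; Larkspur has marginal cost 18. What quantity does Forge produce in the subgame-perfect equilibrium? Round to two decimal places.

The follower Larkspur best-responds to any q_F: π_L = (152 - 2Q)q_L - 18q_L.
Follower FOC: 134 - 2q_F - 4q_L = 0, so q_L(q_F) = (134 - 2q_F)/4.
The leader anticipates this reaction. Substituting into P = 152 - 2Q gives P = 85 - q_F, so π_F = (85 - q_F)q_F - 48q_F.
The leader's first-order condition 37 - 2q_F = 0 yields q_F = 37/2.
Then q_L = (134 - 2·(37/2))/4 = 97/4.

18.50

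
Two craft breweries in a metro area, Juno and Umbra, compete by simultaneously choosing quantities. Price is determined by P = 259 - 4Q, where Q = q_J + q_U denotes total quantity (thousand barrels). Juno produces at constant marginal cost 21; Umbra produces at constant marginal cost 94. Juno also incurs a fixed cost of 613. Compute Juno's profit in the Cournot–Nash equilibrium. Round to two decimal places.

Juno's profit: π_J = (259 - 4Q)q_J - (21q_J). Setting ∂π_J/∂q_J = 0: 238 - 8q_J - 4(q_U) = 0.
Umbra's first-order condition: 165 - 8q_U - 4(q_J) = 0.
So q_J = (238 - 4q_U)/8 and q_U = (165 - 4q_J)/8.
Substituting one into the other gives q_J = 311/12 and q_U = 23/3.
Price P = 259 - 4·(403/12) = 374/3.
Juno's profit: (374/3 - 21)·(311/12) - 613 = 2073.6944.

2073.69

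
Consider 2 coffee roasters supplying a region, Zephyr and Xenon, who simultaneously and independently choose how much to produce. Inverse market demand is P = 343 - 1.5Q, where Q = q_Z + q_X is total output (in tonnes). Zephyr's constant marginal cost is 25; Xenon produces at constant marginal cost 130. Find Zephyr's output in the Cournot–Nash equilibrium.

Zephyr's profit: π_Z = (343 - 1.5Q)q_Z - (25q_Z). Setting ∂π_Z/∂q_Z = 0: 318 - 3q_Z - (3/2)(q_X) = 0.
Xenon's first-order condition: 213 - 3q_X - (3/2)(q_Z) = 0.
Best responses: q_Z = (318 - (3/2)q_X)/3, q_X = (213 - (3/2)q_Z)/3.
Solving the pair: q_Z = 94, q_X = 24.

94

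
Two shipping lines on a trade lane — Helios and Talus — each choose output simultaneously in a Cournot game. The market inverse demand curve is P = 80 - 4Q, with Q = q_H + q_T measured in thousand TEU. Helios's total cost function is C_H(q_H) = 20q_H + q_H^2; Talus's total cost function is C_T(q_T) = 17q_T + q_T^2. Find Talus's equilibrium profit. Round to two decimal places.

Helios's profit: π_H = (80 - 4Q)q_H - (20q_H + q_H²). Setting ∂π_H/∂q_H = 0: 60 - 10q_H - 4(q_T) = 0.
Talus's profit: π_T = (80 - 4Q)q_T - (17q_T + q_T²). Setting ∂π_T/∂q_T = 0: 63 - 10q_T - 4(q_H) = 0.
So q_H = (60 - 4q_T)/10 and q_T = (63 - 4q_H)/10.
Substituting one into the other gives q_H = 29/7 and q_T = 65/14.
Price P = 80 - 4·(123/14) = 314/7.
Talus's profit: (314/7)·(65/14) - 17·(65/14) - (65/14)² = 107.7806.

107.78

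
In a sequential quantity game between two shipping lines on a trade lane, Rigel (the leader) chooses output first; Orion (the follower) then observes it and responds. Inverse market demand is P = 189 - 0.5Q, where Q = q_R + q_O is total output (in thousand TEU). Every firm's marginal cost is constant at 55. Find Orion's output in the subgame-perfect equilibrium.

67

Solve by backward induction. Given q_R, the follower Orion maximises π_O = (189 - (1/2)q_R - (1/2)q_O)q_O - 55q_O.
Setting the follower's marginal profit to zero, 134 - (1/2)q_R - q_O = 0, i.e. q_O = (134 - (1/2)q_R).
The leader anticipates this reaction. Substituting into P = 189 - 0.5Q gives P = 122 - (1/4)q_R, so π_R = (122 - (1/4)q_R)q_R - 55q_R.
Maximising: ∂π_R/∂q_R = 67 - (1/2)q_R = 0, giving q_R = 134.
Then q_O = (134 - (1/2)·134) = 67.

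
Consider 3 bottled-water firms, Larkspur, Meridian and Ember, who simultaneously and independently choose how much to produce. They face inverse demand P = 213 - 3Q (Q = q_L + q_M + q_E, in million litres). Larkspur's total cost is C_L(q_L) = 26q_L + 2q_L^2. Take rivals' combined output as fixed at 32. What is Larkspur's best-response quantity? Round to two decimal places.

9.10

With rivals' combined output fixed at 32, Larkspur's profit is π_L = (213 - 3·32 - 3q_L)q_L - (26q_L + 2q_L²) = (117 - 3q_L)q_L - (26q_L + 2q_L²).
∂π_L/∂q_L = 91 - 10q_L = 0, so q_L = 91/10.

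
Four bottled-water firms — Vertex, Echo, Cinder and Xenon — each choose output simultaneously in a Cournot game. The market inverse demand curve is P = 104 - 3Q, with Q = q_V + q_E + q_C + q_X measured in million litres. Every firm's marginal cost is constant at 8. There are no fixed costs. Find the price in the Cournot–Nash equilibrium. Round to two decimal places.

27.20

Each firm earns π_i = (104 - 3Q)q_i - 8q_i.
First-order condition (treating rivals' output as given): 96 - 6q_i - 3·Σ_{j≠i} q_j = 0.
By symmetry each firm produces the same amount; substituting Σ_{j≠i} q_j = 3q_i yields q_i = 96/15 = 32/5.
Total output Q = 128/5, so price P = 104 - 3·(128/5) = 136/5.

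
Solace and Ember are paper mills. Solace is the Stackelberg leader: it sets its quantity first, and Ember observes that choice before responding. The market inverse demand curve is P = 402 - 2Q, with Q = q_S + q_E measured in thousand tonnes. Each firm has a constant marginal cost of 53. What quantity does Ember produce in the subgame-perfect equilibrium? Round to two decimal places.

43.63

Solve by backward induction. Given q_S, the follower Ember maximises π_E = (402 - 2q_S - 2q_E)q_E - 53q_E.
Follower FOC: 349 - 2q_S - 4q_E = 0, so q_E(q_S) = (349 - 2q_S)/4.
The leader anticipates this reaction. Substituting into P = 402 - 2Q gives P = 455/2 - q_S, so π_S = (455/2 - q_S)q_S - 53q_S.
The leader's first-order condition 349/2 - 2q_S = 0 yields q_S = 349/4.
Then q_E = (349 - 2·(349/4))/4 = 349/8.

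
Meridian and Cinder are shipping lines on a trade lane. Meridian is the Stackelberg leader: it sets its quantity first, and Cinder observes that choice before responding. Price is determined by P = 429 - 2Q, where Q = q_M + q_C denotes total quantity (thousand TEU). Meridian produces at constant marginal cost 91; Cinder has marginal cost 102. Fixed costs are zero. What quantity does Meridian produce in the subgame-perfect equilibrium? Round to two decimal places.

87.25

The follower Cinder best-responds to any q_M: π_C = (429 - 2Q)q_C - 102q_C.
∂π_C/∂q_C = 327 - 2q_M - 4q_C = 0 gives the reaction function q_C = (327 - 2q_M)/4.
The leader anticipates this reaction. Substituting into P = 429 - 2Q gives P = 531/2 - q_M, so π_M = (531/2 - q_M)q_M - 91q_M.
Leader FOC: 349/2 - 2q_M = 0, so q_M = 349/4.
Then q_C = (327 - 2·(349/4))/4 = 305/8.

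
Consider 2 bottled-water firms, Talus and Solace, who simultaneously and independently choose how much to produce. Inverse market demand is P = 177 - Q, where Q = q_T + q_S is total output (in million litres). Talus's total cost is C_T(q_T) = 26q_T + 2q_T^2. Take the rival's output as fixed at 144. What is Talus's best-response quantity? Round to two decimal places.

1.17

With the rival's output fixed at 144, Talus's profit is π_T = (177 - 144 - q_T)q_T - (26q_T + 2q_T²) = (33 - q_T)q_T - (26q_T + 2q_T²).
∂π_T/∂q_T = 7 - 6q_T = 0, so q_T = 7/6.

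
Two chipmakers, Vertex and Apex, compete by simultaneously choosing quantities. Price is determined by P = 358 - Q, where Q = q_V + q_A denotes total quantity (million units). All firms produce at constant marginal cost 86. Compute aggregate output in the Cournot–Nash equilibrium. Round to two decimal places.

Each firm earns π_i = (358 - Q)q_i - 86q_i.
Setting ∂π_i/∂q_i = 0 with rivals' quantities fixed: 272 - 2q_i - q_j = 0.
By symmetry each firm produces the same amount; substituting q_j = q_i yields q_i = 272/3.
Total output Q = 272/3 + 272/3 = 544/3.

181.33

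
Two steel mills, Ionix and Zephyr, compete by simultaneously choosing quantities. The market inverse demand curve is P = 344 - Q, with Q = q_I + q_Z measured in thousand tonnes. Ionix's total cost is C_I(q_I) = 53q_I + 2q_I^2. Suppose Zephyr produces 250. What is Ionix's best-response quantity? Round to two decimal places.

With the rival's output fixed at 250, Ionix's profit is π_I = (344 - 250 - q_I)q_I - (53q_I + 2q_I²) = (94 - q_I)q_I - (53q_I + 2q_I²).
∂π_I/∂q_I = 41 - 6q_I = 0, so q_I = 41/6.

6.83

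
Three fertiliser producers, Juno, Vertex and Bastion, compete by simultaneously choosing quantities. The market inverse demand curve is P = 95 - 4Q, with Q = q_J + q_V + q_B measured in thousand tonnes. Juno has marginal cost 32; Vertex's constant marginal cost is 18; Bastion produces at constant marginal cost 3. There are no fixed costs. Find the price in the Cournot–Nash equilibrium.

Juno's profit: π_J = (95 - 4Q)q_J - (32q_J). Setting ∂π_J/∂q_J = 0: 63 - 8q_J - 4(q_V + q_B) = 0.
Vertex's first-order condition: 77 - 8q_V - 4(q_J + q_B) = 0.
Bastion's first-order condition: 92 - 8q_B - 4(q_J + q_V) = 0.
Adding the 3 first-order conditions: 232 − 16Q = 0, so Q = 29/2.
Back-substituting: q_J = (63 − 58)/4 = 5/4, q_V = (77 − 58)/4 = 19/4, q_B = (92 − 58)/4 = 17/2.
Total output Q = 29/2, so price P = 95 - 4·(29/2) = 37.

37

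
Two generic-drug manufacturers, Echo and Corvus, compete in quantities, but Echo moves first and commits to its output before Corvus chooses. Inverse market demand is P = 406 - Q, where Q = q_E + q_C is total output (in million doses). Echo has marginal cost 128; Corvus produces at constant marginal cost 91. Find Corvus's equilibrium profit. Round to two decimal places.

9457.56

Solve by backward induction. Given q_E, the follower Corvus maximises π_C = (406 - q_E - q_C)q_C - 91q_C.
∂π_C/∂q_C = 315 - q_E - 2q_C = 0 gives the reaction function q_C = (315 - q_E)/2.
Echo substitutes q_C(q_E) into its own profit: π_E = q_E(406 - q_E - (315 - q_E)/2) - 128q_E = (497/2 - (1/2)q_E)q_E - 128q_E.
Leader FOC: 241/2 - q_E = 0, so q_E = 241/2.
Then q_C = (315 - 241/2)/2 = 389/4.
Price P = 406 - 871/4 = 753/4.
Corvus's profit: (753/4 - 91)·(389/4) = 9457.5625.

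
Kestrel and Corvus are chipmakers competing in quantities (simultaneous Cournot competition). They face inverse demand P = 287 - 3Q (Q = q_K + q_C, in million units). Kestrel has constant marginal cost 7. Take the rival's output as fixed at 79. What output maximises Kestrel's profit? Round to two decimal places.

7.17

With the rival's output fixed at 79, Kestrel's profit is π_K = (287 - 3·79 - 3q_K)q_K - (7q_K) = (50 - 3q_K)q_K - (7q_K).
∂π_K/∂q_K = 43 - 6q_K = 0, so q_K = 43/6.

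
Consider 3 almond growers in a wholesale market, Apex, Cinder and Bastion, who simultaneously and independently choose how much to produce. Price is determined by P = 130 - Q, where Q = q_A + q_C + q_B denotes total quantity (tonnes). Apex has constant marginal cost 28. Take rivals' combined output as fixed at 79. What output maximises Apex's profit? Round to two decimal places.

With rivals' combined output fixed at 79, Apex's profit is π_A = (130 - 79 - q_A)q_A - (28q_A) = (51 - q_A)q_A - (28q_A).
∂π_A/∂q_A = 23 - 2q_A = 0, so q_A = 23/2.

11.50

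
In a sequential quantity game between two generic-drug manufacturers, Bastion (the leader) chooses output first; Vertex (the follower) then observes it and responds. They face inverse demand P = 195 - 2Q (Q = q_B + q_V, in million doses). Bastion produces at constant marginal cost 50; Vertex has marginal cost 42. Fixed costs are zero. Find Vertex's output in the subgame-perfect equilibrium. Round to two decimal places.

21.13

Solve by backward induction. Given q_B, the follower Vertex maximises π_V = (195 - 2q_B - 2q_V)q_V - 42q_V.
∂π_V/∂q_V = 153 - 2q_B - 4q_V = 0 gives the reaction function q_V = (153 - 2q_B)/4.
The leader anticipates this reaction. Substituting into P = 195 - 2Q gives P = 237/2 - q_B, so π_B = (237/2 - q_B)q_B - 50q_B.
The leader's first-order condition 137/2 - 2q_B = 0 yields q_B = 137/4.
Then q_V = (153 - 2·(137/4))/4 = 169/8.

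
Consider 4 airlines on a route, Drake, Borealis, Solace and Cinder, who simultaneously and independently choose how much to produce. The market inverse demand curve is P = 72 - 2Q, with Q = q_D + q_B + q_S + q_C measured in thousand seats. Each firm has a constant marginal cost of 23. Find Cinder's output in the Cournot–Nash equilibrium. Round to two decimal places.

4.90

Each firm earns π_i = (72 - 2Q)q_i - 23q_i.
First-order condition (treating rivals' output as given): 49 - 4q_i - 2·Σ_{j≠i} q_j = 0.
With identical firms every q_j equals q_i, so Σ_{j≠i} q_j = 3q_i and 49 = 10q_i, giving q_i = 49/10.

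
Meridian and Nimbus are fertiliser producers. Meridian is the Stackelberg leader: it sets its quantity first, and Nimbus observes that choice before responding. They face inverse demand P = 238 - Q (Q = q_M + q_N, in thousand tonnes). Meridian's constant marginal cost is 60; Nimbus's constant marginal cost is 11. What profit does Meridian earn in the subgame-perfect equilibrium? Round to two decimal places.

2080.13

Solve by backward induction. Given q_M, the follower Nimbus maximises π_N = (238 - q_M - q_N)q_N - 11q_N.
Follower FOC: 227 - q_M - 2q_N = 0, so q_N(q_M) = (227 - q_M)/2.
The leader anticipates this reaction. Substituting into P = 238 - Q gives P = 249/2 - (1/2)q_M, so π_M = (249/2 - (1/2)q_M)q_M - 60q_M.
Leader FOC: 129/2 - q_M = 0, so q_M = 129/2.
Then q_N = (227 - 129/2)/2 = 325/4.
Price P = 238 - 583/4 = 369/4.
Meridian's profit: (369/4 - 60)·(129/2) = 2080.1250.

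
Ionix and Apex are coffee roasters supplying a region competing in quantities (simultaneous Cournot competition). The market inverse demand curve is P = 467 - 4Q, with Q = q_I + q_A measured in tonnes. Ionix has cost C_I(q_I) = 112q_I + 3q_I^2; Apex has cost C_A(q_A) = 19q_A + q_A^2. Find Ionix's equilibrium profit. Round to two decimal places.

1406.99

Ionix's profit: π_I = (467 - 4Q)q_I - (112q_I + 3q_I²). Setting ∂π_I/∂q_I = 0: 355 - 14q_I - 4(q_A) = 0.
Apex's first-order condition: 448 - 10q_A - 4(q_I) = 0.
So q_I = (355 - 4q_A)/14 and q_A = (448 - 4q_I)/10.
Solving the pair: q_I = 879/62, q_A = 1213/31.
Price P = 467 - 4·53.3065 = 253.7742.
Ionix's profit: 253.7742·(879/62) - 112·(879/62) - 3(879/62)² = 1406.9945.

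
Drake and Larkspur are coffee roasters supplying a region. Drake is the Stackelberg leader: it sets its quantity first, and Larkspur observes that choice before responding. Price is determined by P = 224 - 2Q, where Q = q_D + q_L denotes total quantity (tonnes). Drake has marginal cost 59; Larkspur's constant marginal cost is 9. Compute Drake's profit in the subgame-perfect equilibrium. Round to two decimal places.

826.56

The follower Larkspur best-responds to any q_D: π_L = (224 - 2Q)q_L - 9q_L.
Follower FOC: 215 - 2q_D - 4q_L = 0, so q_L(q_D) = (215 - 2q_D)/4.
The leader anticipates this reaction. Substituting into P = 224 - 2Q gives P = 233/2 - q_D, so π_D = (233/2 - q_D)q_D - 59q_D.
The leader's first-order condition 115/2 - 2q_D = 0 yields q_D = 115/4.
Then q_L = (215 - 2·(115/4))/4 = 315/8.
Price P = 224 - 2·(545/8) = 351/4.
Drake's profit: (351/4 - 59)·(115/4) = 826.5625.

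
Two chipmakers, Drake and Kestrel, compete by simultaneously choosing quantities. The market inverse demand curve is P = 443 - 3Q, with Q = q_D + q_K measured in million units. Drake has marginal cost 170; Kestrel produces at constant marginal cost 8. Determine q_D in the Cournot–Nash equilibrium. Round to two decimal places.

12.33

Drake's profit: π_D = (443 - 3Q)q_D - (170q_D). Setting ∂π_D/∂q_D = 0: 273 - 6q_D - 3(q_K) = 0.
Kestrel's first-order condition: 435 - 6q_K - 3(q_D) = 0.
So q_D = (273 - 3q_K)/6 and q_K = (435 - 3q_D)/6.
Substituting one into the other gives q_D = 37/3 and q_K = 199/3.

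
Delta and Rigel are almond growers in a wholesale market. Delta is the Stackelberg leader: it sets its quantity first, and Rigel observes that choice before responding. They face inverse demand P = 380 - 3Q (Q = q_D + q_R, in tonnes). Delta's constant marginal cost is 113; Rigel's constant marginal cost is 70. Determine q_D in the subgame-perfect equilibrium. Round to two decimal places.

37.33

The follower Rigel best-responds to any q_D: π_R = (380 - 3Q)q_R - 70q_R.
∂π_R/∂q_R = 310 - 3q_D - 6q_R = 0 gives the reaction function q_R = (310 - 3q_D)/6.
The leader anticipates this reaction. Substituting into P = 380 - 3Q gives P = 225 - (3/2)q_D, so π_D = (225 - (3/2)q_D)q_D - 113q_D.
The leader's first-order condition 112 - 3q_D = 0 yields q_D = 112/3.
Then q_R = (310 - 3·(112/3))/6 = 33.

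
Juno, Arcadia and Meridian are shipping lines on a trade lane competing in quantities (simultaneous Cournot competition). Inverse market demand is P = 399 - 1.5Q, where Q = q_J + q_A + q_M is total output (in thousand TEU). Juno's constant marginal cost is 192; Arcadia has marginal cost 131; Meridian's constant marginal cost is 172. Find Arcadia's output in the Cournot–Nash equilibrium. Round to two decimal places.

Juno's profit: π_J = (399 - 1.5Q)q_J - (192q_J). Setting ∂π_J/∂q_J = 0: 207 - 3q_J - (3/2)(q_A + q_M) = 0.
Arcadia's profit: π_A = (399 - 1.5Q)q_A - (131q_A). Setting ∂π_A/∂q_A = 0: 268 - 3q_A - (3/2)(q_J + q_M) = 0.
Meridian's first-order condition: 227 - 3q_M - (3/2)(q_J + q_A) = 0.
Adding the 3 first-order conditions: 702 − 6Q = 0, so Q = 117.
Back-substituting: q_J = (207 − 351/2)/(3/2) = 21, q_A = (268 − 351/2)/(3/2) = 185/3, q_M = (227 − 351/2)/(3/2) = 103/3.

61.67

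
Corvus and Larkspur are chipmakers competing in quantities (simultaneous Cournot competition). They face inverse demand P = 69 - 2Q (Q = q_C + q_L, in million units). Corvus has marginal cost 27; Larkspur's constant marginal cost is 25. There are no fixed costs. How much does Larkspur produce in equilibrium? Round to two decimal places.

7.67

Corvus's profit: π_C = (69 - 2Q)q_C - (27q_C). Setting ∂π_C/∂q_C = 0: 42 - 4q_C - 2(q_L) = 0.
Larkspur's first-order condition: 44 - 4q_L - 2(q_C) = 0.
So q_C = (42 - 2q_L)/4 and q_L = (44 - 2q_C)/4.
Substituting one into the other gives q_C = 20/3 and q_L = 23/3.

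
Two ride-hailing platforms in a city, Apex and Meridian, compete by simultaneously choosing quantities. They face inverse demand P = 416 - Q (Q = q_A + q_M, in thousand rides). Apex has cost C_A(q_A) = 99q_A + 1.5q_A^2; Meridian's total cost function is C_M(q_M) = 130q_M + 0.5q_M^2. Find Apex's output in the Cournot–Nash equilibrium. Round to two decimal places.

Apex's profit: π_A = (416 - Q)q_A - (99q_A + (3/2)q_A²). Setting ∂π_A/∂q_A = 0: 317 - 5q_A - (q_M) = 0.
Meridian's first-order condition: 286 - 3q_M - (q_A) = 0.
Best responses: q_A = (317 - q_M)/5, q_M = (286 - q_A)/3.
Solving the pair: q_A = 95/2, q_M = 159/2.

47.50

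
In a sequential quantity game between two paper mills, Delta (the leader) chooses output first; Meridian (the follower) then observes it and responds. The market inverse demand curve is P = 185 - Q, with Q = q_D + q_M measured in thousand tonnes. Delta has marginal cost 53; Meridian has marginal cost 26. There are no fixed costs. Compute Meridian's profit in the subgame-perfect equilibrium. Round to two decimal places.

The follower Meridian best-responds to any q_D: π_M = (185 - Q)q_M - 26q_M.
Follower FOC: 159 - q_D - 2q_M = 0, so q_M(q_D) = (159 - q_D)/2.
Delta substitutes q_M(q_D) into its own profit: π_D = q_D(185 - q_D - (159 - q_D)/2) - 53q_D = (211/2 - (1/2)q_D)q_D - 53q_D.
Maximising: ∂π_D/∂q_D = 105/2 - q_D = 0, giving q_D = 105/2.
Then q_M = (159 - 105/2)/2 = 213/4.
Price P = 185 - 423/4 = 317/4.
Meridian's profit: (317/4 - 26)·(213/4) = 2835.5625.

2835.56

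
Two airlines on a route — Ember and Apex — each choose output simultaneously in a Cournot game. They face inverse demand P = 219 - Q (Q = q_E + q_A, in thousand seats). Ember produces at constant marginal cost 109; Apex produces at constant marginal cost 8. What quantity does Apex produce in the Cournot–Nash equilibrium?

Ember's profit: π_E = (219 - Q)q_E - (109q_E). Setting ∂π_E/∂q_E = 0: 110 - 2q_E - (q_A) = 0.
Apex's profit: π_A = (219 - Q)q_A - (8q_A). Setting ∂π_A/∂q_A = 0: 211 - 2q_A - (q_E) = 0.
Best responses: q_E = (110 - q_A)/2, q_A = (211 - q_E)/2.
Solving the pair: q_E = 3, q_A = 104.

104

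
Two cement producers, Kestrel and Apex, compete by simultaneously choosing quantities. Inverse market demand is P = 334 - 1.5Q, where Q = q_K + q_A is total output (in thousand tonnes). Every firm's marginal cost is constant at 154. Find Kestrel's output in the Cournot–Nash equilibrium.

A representative firm's profit is π_i = q_i(334 - 1.5Q) - 154q_i.
Setting ∂π_i/∂q_i = 0 with rivals' quantities fixed: 180 - 3q_i - (3/2)q_j = 0.
By symmetry each firm produces the same amount; substituting q_j = q_i yields q_i = 180/(9/2) = 40.

40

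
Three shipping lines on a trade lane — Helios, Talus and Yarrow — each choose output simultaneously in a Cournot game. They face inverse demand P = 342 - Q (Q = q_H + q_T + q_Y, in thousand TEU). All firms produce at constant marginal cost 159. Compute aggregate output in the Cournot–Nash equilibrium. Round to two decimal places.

137.25

A representative firm's profit is π_i = q_i(342 - Q) - 159q_i.
First-order condition (treating rivals' output as given): 183 - 2q_i - Σ_{j≠i} q_j = 0.
By symmetry each firm produces the same amount; substituting Σ_{j≠i} q_j = 2q_i yields q_i = 183/4.
Total output Q = 183/4 + 183/4 + 183/4 = 549/4.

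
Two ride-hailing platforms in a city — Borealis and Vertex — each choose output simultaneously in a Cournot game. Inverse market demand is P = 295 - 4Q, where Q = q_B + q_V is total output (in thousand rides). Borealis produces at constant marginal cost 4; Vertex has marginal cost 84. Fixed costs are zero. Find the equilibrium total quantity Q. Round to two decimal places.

Borealis's profit: π_B = (295 - 4Q)q_B - (4q_B). Setting ∂π_B/∂q_B = 0: 291 - 8q_B - 4(q_V) = 0.
Vertex's first-order condition: 211 - 8q_V - 4(q_B) = 0.
Best responses: q_B = (291 - 4q_V)/8, q_V = (211 - 4q_B)/8.
Substituting one into the other gives q_B = 371/12 and q_V = 131/12.
Total output Q = 371/12 + 131/12 = 251/6.

41.83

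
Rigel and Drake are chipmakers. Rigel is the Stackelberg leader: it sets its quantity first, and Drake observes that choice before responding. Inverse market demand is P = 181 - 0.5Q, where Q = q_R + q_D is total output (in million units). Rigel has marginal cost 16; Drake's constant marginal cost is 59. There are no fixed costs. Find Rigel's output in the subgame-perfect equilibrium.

208

Solve by backward induction. Given q_R, the follower Drake maximises π_D = (181 - (1/2)q_R - (1/2)q_D)q_D - 59q_D.
Setting the follower's marginal profit to zero, 122 - (1/2)q_R - q_D = 0, i.e. q_D = (122 - (1/2)q_R).
The leader anticipates this reaction. Substituting into P = 181 - 0.5Q gives P = 120 - (1/4)q_R, so π_R = (120 - (1/4)q_R)q_R - 16q_R.
The leader's first-order condition 104 - (1/2)q_R = 0 yields q_R = 208.
Then q_D = (122 - (1/2)·208) = 18.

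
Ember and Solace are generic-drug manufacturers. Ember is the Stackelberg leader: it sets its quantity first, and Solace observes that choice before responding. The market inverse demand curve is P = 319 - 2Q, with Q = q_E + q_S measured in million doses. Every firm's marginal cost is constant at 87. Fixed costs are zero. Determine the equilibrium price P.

145

Solve by backward induction. Given q_E, the follower Solace maximises π_S = (319 - 2q_E - 2q_S)q_S - 87q_S.
Follower FOC: 232 - 2q_E - 4q_S = 0, so q_S(q_E) = (232 - 2q_E)/4.
The leader anticipates this reaction. Substituting into P = 319 - 2Q gives P = 203 - q_E, so π_E = (203 - q_E)q_E - 87q_E.
The leader's first-order condition 116 - 2q_E = 0 yields q_E = 58.
Then q_S = (232 - 2·58)/4 = 29.
Total output Q = 87, so price P = 319 - 2·87 = 145.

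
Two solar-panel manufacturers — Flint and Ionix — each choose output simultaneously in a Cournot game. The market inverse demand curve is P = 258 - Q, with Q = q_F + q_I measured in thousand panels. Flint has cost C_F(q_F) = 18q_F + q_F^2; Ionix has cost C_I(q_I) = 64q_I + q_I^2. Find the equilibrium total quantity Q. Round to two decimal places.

Flint's profit: π_F = (258 - Q)q_F - (18q_F + q_F²). Setting ∂π_F/∂q_F = 0: 240 - 4q_F - (q_I) = 0.
Ionix's profit: π_I = (258 - Q)q_I - (64q_I + q_I²). Setting ∂π_I/∂q_I = 0: 194 - 4q_I - (q_F) = 0.
Best responses: q_F = (240 - q_I)/4, q_I = (194 - q_F)/4.
Substituting one into the other gives q_F = 766/15 and q_I = 536/15.
Total output Q = 766/15 + 536/15 = 434/5.

86.80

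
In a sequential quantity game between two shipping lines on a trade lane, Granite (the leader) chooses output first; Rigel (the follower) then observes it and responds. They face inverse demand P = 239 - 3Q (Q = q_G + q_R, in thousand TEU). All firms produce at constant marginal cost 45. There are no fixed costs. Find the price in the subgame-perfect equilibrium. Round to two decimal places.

93.50

The follower Rigel best-responds to any q_G: π_R = (239 - 3Q)q_R - 45q_R.
Follower FOC: 194 - 3q_G - 6q_R = 0, so q_R(q_G) = (194 - 3q_G)/6.
Granite substitutes q_R(q_G) into its own profit: π_G = q_G(239 - 3q_G - (194 - 3q_G)/2) - 45q_G = (142 - (3/2)q_G)q_G - 45q_G.
Leader FOC: 97 - 3q_G = 0, so q_G = 97/3.
Then q_R = (194 - 3·(97/3))/6 = 97/6.
Total output Q = 97/2, so price P = 239 - 3·(97/2) = 187/2.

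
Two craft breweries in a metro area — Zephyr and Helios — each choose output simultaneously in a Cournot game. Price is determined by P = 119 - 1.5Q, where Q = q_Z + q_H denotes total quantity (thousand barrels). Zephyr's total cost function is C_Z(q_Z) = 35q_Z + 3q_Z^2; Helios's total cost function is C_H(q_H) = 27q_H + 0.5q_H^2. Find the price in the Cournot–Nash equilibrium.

Zephyr's profit: π_Z = (119 - 1.5Q)q_Z - (35q_Z + 3q_Z²). Setting ∂π_Z/∂q_Z = 0: 84 - 9q_Z - (3/2)(q_H) = 0.
Helios's profit: π_H = (119 - 1.5Q)q_H - (27q_H + (1/2)q_H²). Setting ∂π_H/∂q_H = 0: 92 - 4q_H - (3/2)(q_Z) = 0.
Rearranging gives the reaction functions q_Z = (84 - (3/2)q_H)/9 and q_H = (92 - (3/2)q_Z)/4.
Substituting one into the other gives q_Z = 88/15 and q_H = 104/5.
Total output Q = 80/3, so price P = 119 - (3/2)·(80/3) = 79.

79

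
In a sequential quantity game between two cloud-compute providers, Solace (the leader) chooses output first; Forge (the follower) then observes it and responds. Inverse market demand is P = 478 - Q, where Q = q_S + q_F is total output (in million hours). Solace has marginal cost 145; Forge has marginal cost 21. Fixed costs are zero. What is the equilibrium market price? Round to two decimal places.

197.25

The follower Forge best-responds to any q_S: π_F = (478 - Q)q_F - 21q_F.
Follower FOC: 457 - q_S - 2q_F = 0, so q_F(q_S) = (457 - q_S)/2.
The leader anticipates this reaction. Substituting into P = 478 - Q gives P = 499/2 - (1/2)q_S, so π_S = (499/2 - (1/2)q_S)q_S - 145q_S.
Maximising: ∂π_S/∂q_S = 209/2 - q_S = 0, giving q_S = 209/2.
Then q_F = (457 - 209/2)/2 = 705/4.
Total output Q = 1123/4, so price P = 478 - 1123/4 = 789/4.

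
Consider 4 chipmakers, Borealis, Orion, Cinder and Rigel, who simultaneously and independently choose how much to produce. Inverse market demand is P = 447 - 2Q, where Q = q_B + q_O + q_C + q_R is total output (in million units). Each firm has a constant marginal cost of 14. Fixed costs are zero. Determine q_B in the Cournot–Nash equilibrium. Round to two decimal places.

Each firm earns π_i = (447 - 2Q)q_i - 14q_i.
First-order condition (treating rivals' output as given): 433 - 4q_i - 2·Σ_{j≠i} q_j = 0.
By symmetry each firm produces the same amount; substituting Σ_{j≠i} q_j = 3q_i yields q_i = 433/10.

43.30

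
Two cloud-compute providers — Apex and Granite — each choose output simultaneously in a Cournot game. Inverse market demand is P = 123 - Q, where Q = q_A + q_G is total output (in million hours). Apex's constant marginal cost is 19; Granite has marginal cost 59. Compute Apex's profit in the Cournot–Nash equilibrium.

2304

Apex's profit: π_A = (123 - Q)q_A - (19q_A). Setting ∂π_A/∂q_A = 0: 104 - 2q_A - (q_G) = 0.
Granite's profit: π_G = (123 - Q)q_G - (59q_G). Setting ∂π_G/∂q_G = 0: 64 - 2q_G - (q_A) = 0.
Rearranging gives the reaction functions q_A = (104 - q_G)/2 and q_G = (64 - q_A)/2.
Substituting one into the other gives q_A = 48 and q_G = 8.
Price P = 123 - 56 = 67.
Apex's profit: (67 - 19)·48 = 2304.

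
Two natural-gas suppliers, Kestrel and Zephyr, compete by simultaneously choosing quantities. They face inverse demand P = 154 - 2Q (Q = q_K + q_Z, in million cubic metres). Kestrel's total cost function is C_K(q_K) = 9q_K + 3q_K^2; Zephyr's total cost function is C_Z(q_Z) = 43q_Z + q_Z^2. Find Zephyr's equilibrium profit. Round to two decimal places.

643.24

Kestrel's profit: π_K = (154 - 2Q)q_K - (9q_K + 3q_K²). Setting ∂π_K/∂q_K = 0: 145 - 10q_K - 2(q_Z) = 0.
Zephyr's first-order condition: 111 - 6q_Z - 2(q_K) = 0.
Best responses: q_K = (145 - 2q_Z)/10, q_Z = (111 - 2q_K)/6.
Substituting one into the other gives q_K = 81/7 and q_Z = 205/14.
Price P = 154 - 2·(367/14) = 711/7.
Zephyr's profit: (711/7)·(205/14) - 43·(205/14) - (205/14)² = 643.2398.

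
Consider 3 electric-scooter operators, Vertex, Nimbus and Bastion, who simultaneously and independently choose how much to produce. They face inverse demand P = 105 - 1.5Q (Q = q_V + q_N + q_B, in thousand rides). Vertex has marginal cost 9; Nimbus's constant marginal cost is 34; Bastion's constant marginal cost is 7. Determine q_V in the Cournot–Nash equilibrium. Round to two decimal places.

Vertex's profit: π_V = (105 - 1.5Q)q_V - (9q_V). Setting ∂π_V/∂q_V = 0: 96 - 3q_V - (3/2)(q_N + q_B) = 0.
Nimbus's first-order condition: 71 - 3q_N - (3/2)(q_V + q_B) = 0.
Bastion's profit: π_B = (105 - 1.5Q)q_B - (7q_B). Setting ∂π_B/∂q_B = 0: 98 - 3q_B - (3/2)(q_V + q_N) = 0.
Adding the 3 first-order conditions: 265 − 6Q = 0, so Q = 265/6.
Back-substituting: q_V = (96 − 265/4)/(3/2) = 119/6, q_N = (71 − 265/4)/(3/2) = 19/6, q_B = (98 − 265/4)/(3/2) = 127/6.

19.83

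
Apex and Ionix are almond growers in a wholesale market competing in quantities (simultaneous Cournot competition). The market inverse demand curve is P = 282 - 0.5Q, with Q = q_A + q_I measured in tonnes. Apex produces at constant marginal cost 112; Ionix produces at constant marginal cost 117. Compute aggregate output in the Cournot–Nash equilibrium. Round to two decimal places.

223.33

Apex's profit: π_A = (282 - 0.5Q)q_A - (112q_A). Setting ∂π_A/∂q_A = 0: 170 - q_A - (1/2)(q_I) = 0.
Ionix's first-order condition: 165 - q_I - (1/2)(q_A) = 0.
So q_A = (170 - (1/2)q_I) and q_I = (165 - (1/2)q_A).
Solving the pair: q_A = 350/3, q_I = 320/3.
Total output Q = 350/3 + 320/3 = 670/3.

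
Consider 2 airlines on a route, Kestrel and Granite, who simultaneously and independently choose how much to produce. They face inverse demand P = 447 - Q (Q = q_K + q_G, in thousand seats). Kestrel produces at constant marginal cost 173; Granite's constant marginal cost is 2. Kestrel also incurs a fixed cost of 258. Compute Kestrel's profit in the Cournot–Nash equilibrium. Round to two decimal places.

920.78

Kestrel's profit: π_K = (447 - Q)q_K - (173q_K). Setting ∂π_K/∂q_K = 0: 274 - 2q_K - (q_G) = 0.
Granite's first-order condition: 445 - 2q_G - (q_K) = 0.
Rearranging gives the reaction functions q_K = (274 - q_G)/2 and q_G = (445 - q_K)/2.
Substituting one into the other gives q_K = 103/3 and q_G = 616/3.
Price P = 447 - 719/3 = 622/3.
Kestrel's profit: (622/3 - 173)·(103/3) - 258 = 920.7778.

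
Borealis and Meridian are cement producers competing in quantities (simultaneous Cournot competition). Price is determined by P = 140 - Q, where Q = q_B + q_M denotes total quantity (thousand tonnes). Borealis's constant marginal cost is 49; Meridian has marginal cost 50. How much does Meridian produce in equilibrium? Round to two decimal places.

29.67

Borealis's profit: π_B = (140 - Q)q_B - (49q_B). Setting ∂π_B/∂q_B = 0: 91 - 2q_B - (q_M) = 0.
Meridian's first-order condition: 90 - 2q_M - (q_B) = 0.
Rearranging gives the reaction functions q_B = (91 - q_M)/2 and q_M = (90 - q_B)/2.
Substituting one into the other gives q_B = 92/3 and q_M = 89/3.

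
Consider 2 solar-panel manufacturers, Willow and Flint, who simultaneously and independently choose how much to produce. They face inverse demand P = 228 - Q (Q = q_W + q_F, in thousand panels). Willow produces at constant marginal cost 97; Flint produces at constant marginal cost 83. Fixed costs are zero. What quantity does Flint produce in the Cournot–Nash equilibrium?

Willow's profit: π_W = (228 - Q)q_W - (97q_W). Setting ∂π_W/∂q_W = 0: 131 - 2q_W - (q_F) = 0.
Flint's first-order condition: 145 - 2q_F - (q_W) = 0.
So q_W = (131 - q_F)/2 and q_F = (145 - q_W)/2.
Substituting one into the other gives q_W = 39 and q_F = 53.

53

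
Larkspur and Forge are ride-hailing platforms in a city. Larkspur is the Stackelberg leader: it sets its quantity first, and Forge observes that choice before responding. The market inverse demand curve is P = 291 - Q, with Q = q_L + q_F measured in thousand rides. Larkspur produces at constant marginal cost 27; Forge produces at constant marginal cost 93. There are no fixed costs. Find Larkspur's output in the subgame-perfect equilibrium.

165

The follower Forge best-responds to any q_L: π_F = (291 - Q)q_F - 93q_F.
∂π_F/∂q_F = 198 - q_L - 2q_F = 0 gives the reaction function q_F = (198 - q_L)/2.
The leader anticipates this reaction. Substituting into P = 291 - Q gives P = 192 - (1/2)q_L, so π_L = (192 - (1/2)q_L)q_L - 27q_L.
The leader's first-order condition 165 - q_L = 0 yields q_L = 165.
Then q_F = (198 - 165)/2 = 33/2.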